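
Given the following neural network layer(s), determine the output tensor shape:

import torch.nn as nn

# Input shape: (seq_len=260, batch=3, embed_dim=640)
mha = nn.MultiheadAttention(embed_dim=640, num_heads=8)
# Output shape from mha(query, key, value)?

Input shape: (260, 3, 640)
Output shape: (260, 3, 640)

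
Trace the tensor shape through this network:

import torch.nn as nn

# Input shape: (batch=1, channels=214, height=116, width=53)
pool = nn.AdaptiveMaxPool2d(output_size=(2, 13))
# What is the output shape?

Input shape: (1, 214, 116, 53)
Output shape: (1, 214, 2, 13)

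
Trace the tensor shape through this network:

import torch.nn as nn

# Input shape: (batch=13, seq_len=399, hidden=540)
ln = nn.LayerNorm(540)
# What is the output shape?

Input shape: (13, 399, 540)
Output shape: (13, 399, 540)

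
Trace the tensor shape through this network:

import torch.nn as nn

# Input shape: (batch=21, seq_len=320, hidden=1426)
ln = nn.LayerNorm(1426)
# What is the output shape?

Input shape: (21, 320, 1426)
Output shape: (21, 320, 1426)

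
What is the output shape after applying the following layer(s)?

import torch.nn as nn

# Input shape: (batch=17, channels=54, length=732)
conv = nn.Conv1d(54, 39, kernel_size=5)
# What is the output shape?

Input shape: (17, 54, 732)
Output shape: (17, 39, 728)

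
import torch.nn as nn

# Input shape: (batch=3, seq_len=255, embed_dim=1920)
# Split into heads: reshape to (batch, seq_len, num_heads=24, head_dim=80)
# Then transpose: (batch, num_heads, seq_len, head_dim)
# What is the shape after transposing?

Input shape: (3, 255, 1920)
  -> after reshape: (3, 255, 24, 80)
Output shape: (3, 24, 255, 80)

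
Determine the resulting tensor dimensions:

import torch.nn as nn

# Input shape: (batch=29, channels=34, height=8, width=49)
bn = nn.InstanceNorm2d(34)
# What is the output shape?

Input shape: (29, 34, 8, 49)
Output shape: (29, 34, 8, 49)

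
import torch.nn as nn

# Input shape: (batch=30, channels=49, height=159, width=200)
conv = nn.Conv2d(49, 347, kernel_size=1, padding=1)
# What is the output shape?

Input shape: (30, 49, 159, 200)
Output shape: (30, 347, 161, 202)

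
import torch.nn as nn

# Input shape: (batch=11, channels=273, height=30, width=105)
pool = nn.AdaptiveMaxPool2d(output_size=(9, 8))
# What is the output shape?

Input shape: (11, 273, 30, 105)
Output shape: (11, 273, 9, 8)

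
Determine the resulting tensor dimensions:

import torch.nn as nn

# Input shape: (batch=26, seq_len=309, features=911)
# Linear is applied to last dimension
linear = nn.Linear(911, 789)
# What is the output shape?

Input shape: (26, 309, 911)
Output shape: (26, 309, 789)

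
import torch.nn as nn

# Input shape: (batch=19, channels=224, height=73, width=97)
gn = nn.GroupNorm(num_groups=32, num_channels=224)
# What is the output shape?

Input shape: (19, 224, 73, 97)
Output shape: (19, 224, 73, 97)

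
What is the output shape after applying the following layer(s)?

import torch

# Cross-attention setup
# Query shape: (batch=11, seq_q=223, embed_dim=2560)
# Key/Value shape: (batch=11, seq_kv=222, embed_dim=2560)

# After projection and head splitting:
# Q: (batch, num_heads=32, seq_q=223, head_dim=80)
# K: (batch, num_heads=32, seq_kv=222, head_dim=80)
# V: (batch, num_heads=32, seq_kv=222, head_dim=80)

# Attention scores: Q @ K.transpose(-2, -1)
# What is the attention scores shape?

Input shape: (11, 223, 2560)
Output shape: (11, 32, 223, 222)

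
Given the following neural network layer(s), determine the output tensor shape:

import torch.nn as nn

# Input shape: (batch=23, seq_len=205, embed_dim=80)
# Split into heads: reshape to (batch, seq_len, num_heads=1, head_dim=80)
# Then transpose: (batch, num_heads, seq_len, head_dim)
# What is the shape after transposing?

Input shape: (23, 205, 80)
  -> after reshape: (23, 205, 1, 80)
Output shape: (23, 1, 205, 80)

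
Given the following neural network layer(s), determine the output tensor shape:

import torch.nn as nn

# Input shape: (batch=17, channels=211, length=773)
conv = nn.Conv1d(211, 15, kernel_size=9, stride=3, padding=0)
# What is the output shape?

Input shape: (17, 211, 773)
Output shape: (17, 15, 255)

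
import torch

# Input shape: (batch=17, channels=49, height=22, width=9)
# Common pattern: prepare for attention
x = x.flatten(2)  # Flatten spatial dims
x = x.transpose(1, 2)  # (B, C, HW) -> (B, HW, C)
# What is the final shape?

Input shape: (17, 49, 22, 9)
  -> after flatten(2): (17, 49, 198)
Output shape: (17, 198, 49)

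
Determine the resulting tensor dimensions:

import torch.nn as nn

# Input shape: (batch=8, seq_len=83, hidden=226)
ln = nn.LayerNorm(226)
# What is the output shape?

Input shape: (8, 83, 226)
Output shape: (8, 83, 226)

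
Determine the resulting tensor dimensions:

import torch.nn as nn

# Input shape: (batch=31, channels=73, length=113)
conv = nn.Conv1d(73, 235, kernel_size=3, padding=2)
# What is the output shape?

Input shape: (31, 73, 113)
Output shape: (31, 235, 115)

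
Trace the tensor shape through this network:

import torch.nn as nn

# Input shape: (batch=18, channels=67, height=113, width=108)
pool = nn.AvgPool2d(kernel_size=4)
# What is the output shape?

Input shape: (18, 67, 113, 108)
Output shape: (18, 67, 28, 27)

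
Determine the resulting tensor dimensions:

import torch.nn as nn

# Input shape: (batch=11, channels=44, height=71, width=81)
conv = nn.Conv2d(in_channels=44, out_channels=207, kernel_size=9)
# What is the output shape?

Input shape: (11, 44, 71, 81)
Output shape: (11, 207, 63, 73)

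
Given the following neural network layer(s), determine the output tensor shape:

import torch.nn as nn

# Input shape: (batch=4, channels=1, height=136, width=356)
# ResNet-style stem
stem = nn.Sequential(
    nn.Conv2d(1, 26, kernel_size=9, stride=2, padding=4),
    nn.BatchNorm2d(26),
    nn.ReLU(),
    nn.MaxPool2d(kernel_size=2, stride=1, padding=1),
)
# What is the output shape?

Input shape: (4, 1, 136, 356)
  -> after Conv2d 9x9 stride=2: (4, 26, 68, 178)
Output shape: (4, 26, 69, 179)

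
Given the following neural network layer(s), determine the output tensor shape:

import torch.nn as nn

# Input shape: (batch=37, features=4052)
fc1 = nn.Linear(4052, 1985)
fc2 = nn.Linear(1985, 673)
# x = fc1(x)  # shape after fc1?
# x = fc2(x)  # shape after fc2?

Input shape: (37, 4052)
  -> after fc1: (37, 1985)
Output shape: (37, 673)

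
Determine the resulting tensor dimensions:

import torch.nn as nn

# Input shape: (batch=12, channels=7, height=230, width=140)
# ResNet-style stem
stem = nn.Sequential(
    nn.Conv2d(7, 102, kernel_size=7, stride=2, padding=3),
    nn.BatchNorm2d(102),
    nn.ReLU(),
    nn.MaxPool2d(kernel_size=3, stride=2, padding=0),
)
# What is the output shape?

Input shape: (12, 7, 230, 140)
  -> after Conv2d 7x7 stride=2: (12, 102, 115, 70)
Output shape: (12, 102, 57, 34)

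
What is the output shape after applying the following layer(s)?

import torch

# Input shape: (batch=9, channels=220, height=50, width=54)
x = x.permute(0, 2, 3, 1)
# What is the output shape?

Input shape: (9, 220, 50, 54)
Output shape: (9, 50, 54, 220)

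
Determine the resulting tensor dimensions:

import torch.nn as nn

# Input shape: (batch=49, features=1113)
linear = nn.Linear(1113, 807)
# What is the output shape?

Input shape: (49, 1113)
Output shape: (49, 807)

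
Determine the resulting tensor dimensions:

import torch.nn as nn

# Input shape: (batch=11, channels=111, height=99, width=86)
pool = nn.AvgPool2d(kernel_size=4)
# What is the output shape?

Input shape: (11, 111, 99, 86)
Output shape: (11, 111, 24, 21)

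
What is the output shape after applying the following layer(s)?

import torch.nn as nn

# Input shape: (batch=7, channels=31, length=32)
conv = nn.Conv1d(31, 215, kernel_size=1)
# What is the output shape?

Input shape: (7, 31, 32)
Output shape: (7, 215, 32)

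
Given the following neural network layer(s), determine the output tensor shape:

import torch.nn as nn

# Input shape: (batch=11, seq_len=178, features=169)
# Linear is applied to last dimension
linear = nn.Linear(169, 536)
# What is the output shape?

Input shape: (11, 178, 169)
Output shape: (11, 178, 536)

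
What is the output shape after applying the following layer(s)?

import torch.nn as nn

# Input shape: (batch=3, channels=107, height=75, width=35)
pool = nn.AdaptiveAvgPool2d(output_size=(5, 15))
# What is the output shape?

Input shape: (3, 107, 75, 35)
Output shape: (3, 107, 5, 15)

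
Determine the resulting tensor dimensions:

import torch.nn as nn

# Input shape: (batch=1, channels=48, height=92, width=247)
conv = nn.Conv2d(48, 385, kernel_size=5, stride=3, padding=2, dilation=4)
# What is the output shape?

Input shape: (1, 48, 92, 247)
Output shape: (1, 385, 27, 79)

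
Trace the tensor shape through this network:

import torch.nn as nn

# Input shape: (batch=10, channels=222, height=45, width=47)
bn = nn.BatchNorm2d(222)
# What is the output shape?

Input shape: (10, 222, 45, 47)
Output shape: (10, 222, 45, 47)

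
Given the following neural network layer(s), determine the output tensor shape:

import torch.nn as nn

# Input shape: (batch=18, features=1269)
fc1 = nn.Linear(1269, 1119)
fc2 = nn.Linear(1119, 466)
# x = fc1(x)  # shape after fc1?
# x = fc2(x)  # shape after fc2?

Input shape: (18, 1269)
  -> after fc1: (18, 1119)
Output shape: (18, 466)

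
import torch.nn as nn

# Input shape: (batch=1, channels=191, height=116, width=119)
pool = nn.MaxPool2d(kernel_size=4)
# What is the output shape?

Input shape: (1, 191, 116, 119)
Output shape: (1, 191, 29, 29)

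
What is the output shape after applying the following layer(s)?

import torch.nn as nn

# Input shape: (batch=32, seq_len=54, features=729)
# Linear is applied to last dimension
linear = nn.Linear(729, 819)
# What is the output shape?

Input shape: (32, 54, 729)
Output shape: (32, 54, 819)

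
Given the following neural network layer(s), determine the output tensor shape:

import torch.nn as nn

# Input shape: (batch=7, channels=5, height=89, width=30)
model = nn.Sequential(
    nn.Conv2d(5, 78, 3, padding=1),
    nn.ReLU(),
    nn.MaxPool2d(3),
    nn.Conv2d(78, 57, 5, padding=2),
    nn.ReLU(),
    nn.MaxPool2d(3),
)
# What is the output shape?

Input shape: (7, 5, 89, 30)
  -> after first Conv2d: (7, 78, 89, 30)
  -> after first MaxPool2d: (7, 78, 29, 10)
  -> after second Conv2d: (7, 57, 29, 10)
Output shape: (7, 57, 9, 3)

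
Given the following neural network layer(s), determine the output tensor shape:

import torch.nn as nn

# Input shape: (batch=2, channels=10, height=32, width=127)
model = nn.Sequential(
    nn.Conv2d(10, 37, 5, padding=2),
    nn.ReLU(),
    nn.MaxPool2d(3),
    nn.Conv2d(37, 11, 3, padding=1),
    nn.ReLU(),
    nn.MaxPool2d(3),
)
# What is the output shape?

Input shape: (2, 10, 32, 127)
  -> after first Conv2d: (2, 37, 32, 127)
  -> after first MaxPool2d: (2, 37, 10, 42)
  -> after second Conv2d: (2, 11, 10, 42)
Output shape: (2, 11, 3, 14)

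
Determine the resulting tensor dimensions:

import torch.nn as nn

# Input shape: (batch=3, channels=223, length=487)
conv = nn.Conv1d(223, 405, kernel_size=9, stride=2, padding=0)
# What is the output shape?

Input shape: (3, 223, 487)
Output shape: (3, 405, 240)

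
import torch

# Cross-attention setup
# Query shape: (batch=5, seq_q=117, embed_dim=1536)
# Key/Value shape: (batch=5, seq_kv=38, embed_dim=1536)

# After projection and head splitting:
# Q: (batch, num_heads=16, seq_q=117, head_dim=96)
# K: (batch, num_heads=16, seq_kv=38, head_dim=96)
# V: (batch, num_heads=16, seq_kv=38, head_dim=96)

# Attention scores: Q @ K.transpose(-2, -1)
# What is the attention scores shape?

Input shape: (5, 117, 1536)
Output shape: (5, 16, 117, 38)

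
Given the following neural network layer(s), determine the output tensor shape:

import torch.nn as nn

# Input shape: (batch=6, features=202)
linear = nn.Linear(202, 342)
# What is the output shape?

Input shape: (6, 202)
Output shape: (6, 342)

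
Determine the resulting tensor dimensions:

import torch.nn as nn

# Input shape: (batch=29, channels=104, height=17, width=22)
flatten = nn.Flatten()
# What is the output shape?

Input shape: (29, 104, 17, 22)
Output shape: (29, 38896)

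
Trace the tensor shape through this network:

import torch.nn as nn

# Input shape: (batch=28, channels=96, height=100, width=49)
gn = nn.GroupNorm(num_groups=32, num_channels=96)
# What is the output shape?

Input shape: (28, 96, 100, 49)
Output shape: (28, 96, 100, 49)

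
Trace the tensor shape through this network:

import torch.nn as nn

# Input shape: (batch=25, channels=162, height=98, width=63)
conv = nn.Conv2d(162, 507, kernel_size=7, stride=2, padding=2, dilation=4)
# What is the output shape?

Input shape: (25, 162, 98, 63)
Output shape: (25, 507, 39, 22)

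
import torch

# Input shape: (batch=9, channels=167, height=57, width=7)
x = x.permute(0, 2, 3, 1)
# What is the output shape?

Input shape: (9, 167, 57, 7)
Output shape: (9, 57, 7, 167)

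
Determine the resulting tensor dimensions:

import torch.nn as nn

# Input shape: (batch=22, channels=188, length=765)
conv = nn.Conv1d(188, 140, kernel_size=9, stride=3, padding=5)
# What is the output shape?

Input shape: (22, 188, 765)
Output shape: (22, 140, 256)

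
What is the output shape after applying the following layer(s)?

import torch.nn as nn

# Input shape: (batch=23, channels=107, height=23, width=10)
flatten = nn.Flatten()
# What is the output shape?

Input shape: (23, 107, 23, 10)
Output shape: (23, 24610)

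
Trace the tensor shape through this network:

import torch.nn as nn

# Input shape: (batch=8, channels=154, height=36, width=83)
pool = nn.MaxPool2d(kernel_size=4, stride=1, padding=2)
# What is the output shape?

Input shape: (8, 154, 36, 83)
Output shape: (8, 154, 37, 84)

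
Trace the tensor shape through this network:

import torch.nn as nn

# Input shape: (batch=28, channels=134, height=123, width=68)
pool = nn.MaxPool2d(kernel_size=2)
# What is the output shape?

Input shape: (28, 134, 123, 68)
Output shape: (28, 134, 61, 34)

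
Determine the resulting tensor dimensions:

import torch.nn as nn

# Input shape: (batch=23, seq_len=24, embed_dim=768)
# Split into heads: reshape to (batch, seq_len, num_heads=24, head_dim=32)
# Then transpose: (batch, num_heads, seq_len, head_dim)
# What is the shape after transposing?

Input shape: (23, 24, 768)
  -> after reshape: (23, 24, 24, 32)
Output shape: (23, 24, 24, 32)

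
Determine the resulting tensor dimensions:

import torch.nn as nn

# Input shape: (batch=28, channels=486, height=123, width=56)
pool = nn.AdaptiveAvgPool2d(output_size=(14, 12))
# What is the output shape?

Input shape: (28, 486, 123, 56)
Output shape: (28, 486, 14, 12)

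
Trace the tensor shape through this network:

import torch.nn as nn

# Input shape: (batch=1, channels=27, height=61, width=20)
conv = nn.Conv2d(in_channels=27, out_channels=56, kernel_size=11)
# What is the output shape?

Input shape: (1, 27, 61, 20)
Output shape: (1, 56, 51, 10)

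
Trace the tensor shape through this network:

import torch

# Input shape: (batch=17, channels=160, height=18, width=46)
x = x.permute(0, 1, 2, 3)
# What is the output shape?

Input shape: (17, 160, 18, 46)
Output shape: (17, 160, 18, 46)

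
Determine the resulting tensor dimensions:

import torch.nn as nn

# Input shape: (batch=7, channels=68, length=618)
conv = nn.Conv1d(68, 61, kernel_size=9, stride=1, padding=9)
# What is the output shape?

Input shape: (7, 68, 618)
Output shape: (7, 61, 628)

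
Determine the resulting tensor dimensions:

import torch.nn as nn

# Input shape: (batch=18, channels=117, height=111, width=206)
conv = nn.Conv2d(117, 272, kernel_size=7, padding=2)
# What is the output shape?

Input shape: (18, 117, 111, 206)
Output shape: (18, 272, 109, 204)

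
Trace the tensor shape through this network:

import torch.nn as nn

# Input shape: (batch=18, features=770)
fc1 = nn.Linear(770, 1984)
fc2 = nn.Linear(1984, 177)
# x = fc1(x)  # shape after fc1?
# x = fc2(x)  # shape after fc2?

Input shape: (18, 770)
  -> after fc1: (18, 1984)
Output shape: (18, 177)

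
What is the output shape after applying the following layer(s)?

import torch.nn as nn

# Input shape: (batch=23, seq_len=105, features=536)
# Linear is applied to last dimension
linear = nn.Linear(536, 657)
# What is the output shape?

Input shape: (23, 105, 536)
Output shape: (23, 105, 657)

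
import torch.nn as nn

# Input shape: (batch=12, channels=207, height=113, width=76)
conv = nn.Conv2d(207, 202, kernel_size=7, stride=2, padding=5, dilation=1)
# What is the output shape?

Input shape: (12, 207, 113, 76)
Output shape: (12, 202, 59, 40)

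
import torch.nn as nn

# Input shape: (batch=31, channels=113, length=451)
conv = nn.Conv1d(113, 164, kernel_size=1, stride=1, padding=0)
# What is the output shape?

Input shape: (31, 113, 451)
Output shape: (31, 164, 451)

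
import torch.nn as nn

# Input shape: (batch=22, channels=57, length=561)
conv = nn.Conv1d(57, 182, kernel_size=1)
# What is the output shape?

Input shape: (22, 57, 561)
Output shape: (22, 182, 561)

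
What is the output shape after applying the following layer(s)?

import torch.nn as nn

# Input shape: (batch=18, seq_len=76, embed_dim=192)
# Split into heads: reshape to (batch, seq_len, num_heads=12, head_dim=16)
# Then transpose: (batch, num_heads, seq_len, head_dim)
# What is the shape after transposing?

Input shape: (18, 76, 192)
  -> after reshape: (18, 76, 12, 16)
Output shape: (18, 12, 76, 16)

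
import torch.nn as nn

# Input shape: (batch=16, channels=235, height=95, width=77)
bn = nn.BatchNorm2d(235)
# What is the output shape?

Input shape: (16, 235, 95, 77)
Output shape: (16, 235, 95, 77)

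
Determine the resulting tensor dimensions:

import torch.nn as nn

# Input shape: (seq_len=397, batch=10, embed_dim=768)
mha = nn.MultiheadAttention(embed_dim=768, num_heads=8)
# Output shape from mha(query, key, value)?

Input shape: (397, 10, 768)
Output shape: (397, 10, 768)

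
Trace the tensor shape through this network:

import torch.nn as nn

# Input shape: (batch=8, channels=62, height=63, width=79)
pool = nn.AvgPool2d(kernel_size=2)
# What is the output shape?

Input shape: (8, 62, 63, 79)
Output shape: (8, 62, 31, 39)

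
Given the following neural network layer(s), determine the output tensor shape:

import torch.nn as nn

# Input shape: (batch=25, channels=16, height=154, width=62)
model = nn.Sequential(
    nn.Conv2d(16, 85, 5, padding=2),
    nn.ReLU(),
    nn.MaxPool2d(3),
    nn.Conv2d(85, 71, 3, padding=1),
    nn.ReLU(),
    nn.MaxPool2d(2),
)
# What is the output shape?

Input shape: (25, 16, 154, 62)
  -> after first Conv2d: (25, 85, 154, 62)
  -> after first MaxPool2d: (25, 85, 51, 20)
  -> after second Conv2d: (25, 71, 51, 20)
Output shape: (25, 71, 25, 10)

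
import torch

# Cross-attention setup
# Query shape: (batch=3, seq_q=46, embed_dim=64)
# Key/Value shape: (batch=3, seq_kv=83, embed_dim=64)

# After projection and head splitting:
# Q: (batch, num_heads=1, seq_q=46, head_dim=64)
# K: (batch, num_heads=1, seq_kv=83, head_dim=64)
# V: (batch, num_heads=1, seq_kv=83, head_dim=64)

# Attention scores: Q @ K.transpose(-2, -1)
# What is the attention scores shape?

Input shape: (3, 46, 64)
Output shape: (3, 1, 46, 83)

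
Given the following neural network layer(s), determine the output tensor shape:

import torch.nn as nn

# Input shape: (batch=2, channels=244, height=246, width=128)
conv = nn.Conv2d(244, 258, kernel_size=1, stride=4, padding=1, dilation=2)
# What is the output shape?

Input shape: (2, 244, 246, 128)
Output shape: (2, 258, 62, 33)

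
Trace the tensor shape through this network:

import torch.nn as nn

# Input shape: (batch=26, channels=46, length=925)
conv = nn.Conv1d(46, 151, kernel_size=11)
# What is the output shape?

Input shape: (26, 46, 925)
Output shape: (26, 151, 915)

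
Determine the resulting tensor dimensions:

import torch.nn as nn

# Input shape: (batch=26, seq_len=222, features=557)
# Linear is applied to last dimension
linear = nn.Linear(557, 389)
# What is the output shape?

Input shape: (26, 222, 557)
Output shape: (26, 222, 389)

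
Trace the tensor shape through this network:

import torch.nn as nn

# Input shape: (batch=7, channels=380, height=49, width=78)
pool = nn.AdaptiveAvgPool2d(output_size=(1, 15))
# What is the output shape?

Input shape: (7, 380, 49, 78)
Output shape: (7, 380, 1, 15)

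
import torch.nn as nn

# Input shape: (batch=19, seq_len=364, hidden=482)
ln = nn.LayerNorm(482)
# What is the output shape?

Input shape: (19, 364, 482)
Output shape: (19, 364, 482)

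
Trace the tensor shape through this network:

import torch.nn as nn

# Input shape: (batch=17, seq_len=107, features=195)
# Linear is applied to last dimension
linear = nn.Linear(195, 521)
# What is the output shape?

Input shape: (17, 107, 195)
Output shape: (17, 107, 521)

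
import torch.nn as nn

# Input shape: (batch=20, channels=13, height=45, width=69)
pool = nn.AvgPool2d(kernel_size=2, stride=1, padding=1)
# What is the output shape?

Input shape: (20, 13, 45, 69)
Output shape: (20, 13, 46, 70)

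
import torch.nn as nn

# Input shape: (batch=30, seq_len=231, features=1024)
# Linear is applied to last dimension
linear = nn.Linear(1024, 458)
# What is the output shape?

Input shape: (30, 231, 1024)
Output shape: (30, 231, 458)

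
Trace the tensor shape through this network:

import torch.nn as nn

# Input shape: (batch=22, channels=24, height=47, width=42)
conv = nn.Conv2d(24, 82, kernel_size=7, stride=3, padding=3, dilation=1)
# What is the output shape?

Input shape: (22, 24, 47, 42)
Output shape: (22, 82, 16, 14)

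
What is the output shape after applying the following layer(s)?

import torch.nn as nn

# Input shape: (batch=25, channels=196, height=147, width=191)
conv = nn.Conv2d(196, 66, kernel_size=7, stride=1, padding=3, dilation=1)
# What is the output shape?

Input shape: (25, 196, 147, 191)
Output shape: (25, 66, 147, 191)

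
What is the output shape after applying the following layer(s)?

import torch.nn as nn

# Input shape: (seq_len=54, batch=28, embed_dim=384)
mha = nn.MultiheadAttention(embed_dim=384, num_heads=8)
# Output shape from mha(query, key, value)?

Input shape: (54, 28, 384)
Output shape: (54, 28, 384)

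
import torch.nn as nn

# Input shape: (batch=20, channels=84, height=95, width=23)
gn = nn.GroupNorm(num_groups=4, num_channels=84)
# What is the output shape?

Input shape: (20, 84, 95, 23)
Output shape: (20, 84, 95, 23)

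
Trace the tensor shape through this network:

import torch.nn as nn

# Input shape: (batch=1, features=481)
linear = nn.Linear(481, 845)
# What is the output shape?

Input shape: (1, 481)
Output shape: (1, 845)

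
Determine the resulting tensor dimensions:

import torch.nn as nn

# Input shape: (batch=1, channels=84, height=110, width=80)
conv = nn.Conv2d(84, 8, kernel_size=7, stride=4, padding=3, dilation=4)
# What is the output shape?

Input shape: (1, 84, 110, 80)
Output shape: (1, 8, 23, 16)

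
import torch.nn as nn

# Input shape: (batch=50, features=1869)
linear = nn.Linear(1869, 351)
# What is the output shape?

Input shape: (50, 1869)
Output shape: (50, 351)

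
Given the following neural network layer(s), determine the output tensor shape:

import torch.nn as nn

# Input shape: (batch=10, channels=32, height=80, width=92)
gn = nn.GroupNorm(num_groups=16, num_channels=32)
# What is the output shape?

Input shape: (10, 32, 80, 92)
Output shape: (10, 32, 80, 92)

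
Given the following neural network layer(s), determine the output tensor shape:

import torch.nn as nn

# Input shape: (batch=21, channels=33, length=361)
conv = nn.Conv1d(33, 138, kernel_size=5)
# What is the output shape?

Input shape: (21, 33, 361)
Output shape: (21, 138, 357)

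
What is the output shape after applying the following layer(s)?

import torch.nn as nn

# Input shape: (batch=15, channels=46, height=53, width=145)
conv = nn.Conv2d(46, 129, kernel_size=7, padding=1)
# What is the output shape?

Input shape: (15, 46, 53, 145)
Output shape: (15, 129, 49, 141)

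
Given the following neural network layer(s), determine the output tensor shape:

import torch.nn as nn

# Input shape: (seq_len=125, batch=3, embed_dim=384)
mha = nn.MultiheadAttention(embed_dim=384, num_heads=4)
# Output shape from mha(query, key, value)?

Input shape: (125, 3, 384)
Output shape: (125, 3, 384)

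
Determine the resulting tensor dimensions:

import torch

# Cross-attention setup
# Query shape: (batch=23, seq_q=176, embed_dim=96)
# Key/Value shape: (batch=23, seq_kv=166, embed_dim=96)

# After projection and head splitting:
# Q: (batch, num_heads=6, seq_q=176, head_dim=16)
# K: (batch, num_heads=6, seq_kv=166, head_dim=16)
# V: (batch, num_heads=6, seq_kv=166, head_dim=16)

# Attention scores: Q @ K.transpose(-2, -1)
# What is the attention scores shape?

Input shape: (23, 176, 96)
Output shape: (23, 6, 176, 166)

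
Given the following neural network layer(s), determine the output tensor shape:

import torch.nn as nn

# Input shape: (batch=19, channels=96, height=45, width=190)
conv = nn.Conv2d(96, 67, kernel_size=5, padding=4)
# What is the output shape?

Input shape: (19, 96, 45, 190)
Output shape: (19, 67, 49, 194)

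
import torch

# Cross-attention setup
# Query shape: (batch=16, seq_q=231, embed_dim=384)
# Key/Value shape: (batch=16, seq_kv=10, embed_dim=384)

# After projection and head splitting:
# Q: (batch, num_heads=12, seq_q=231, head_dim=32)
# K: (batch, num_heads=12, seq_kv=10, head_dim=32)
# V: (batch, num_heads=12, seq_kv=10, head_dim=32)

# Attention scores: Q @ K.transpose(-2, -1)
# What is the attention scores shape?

Input shape: (16, 231, 384)
Output shape: (16, 12, 231, 10)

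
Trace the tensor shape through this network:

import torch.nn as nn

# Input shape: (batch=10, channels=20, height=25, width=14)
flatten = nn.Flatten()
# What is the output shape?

Input shape: (10, 20, 25, 14)
Output shape: (10, 7000)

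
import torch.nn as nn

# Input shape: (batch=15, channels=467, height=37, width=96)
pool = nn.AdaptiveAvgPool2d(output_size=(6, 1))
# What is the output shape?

Input shape: (15, 467, 37, 96)
Output shape: (15, 467, 6, 1)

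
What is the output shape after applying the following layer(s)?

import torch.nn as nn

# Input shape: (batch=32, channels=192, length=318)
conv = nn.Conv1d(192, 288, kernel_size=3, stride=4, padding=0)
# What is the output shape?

Input shape: (32, 192, 318)
Output shape: (32, 288, 79)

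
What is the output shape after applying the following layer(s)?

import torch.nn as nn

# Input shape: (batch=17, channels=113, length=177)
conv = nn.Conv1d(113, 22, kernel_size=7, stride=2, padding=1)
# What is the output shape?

Input shape: (17, 113, 177)
Output shape: (17, 22, 87)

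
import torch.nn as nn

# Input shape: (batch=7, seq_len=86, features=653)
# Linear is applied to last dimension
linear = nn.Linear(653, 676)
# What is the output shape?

Input shape: (7, 86, 653)
Output shape: (7, 86, 676)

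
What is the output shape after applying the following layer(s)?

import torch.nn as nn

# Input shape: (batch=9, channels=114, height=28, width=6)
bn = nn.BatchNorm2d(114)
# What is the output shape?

Input shape: (9, 114, 28, 6)
Output shape: (9, 114, 28, 6)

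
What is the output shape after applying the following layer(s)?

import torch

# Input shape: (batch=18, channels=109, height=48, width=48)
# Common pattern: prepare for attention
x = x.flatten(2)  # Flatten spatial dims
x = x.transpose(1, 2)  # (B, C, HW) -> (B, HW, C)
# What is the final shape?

Input shape: (18, 109, 48, 48)
  -> after flatten(2): (18, 109, 2304)
Output shape: (18, 2304, 109)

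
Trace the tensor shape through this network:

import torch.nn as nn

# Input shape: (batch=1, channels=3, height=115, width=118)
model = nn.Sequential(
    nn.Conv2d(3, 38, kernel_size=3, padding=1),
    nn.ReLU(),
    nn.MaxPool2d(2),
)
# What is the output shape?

Input shape: (1, 3, 115, 118)
  -> after Conv2d: (1, 38, 115, 118)
  -> after ReLU: (1, 38, 115, 118)
Output shape: (1, 38, 57, 59)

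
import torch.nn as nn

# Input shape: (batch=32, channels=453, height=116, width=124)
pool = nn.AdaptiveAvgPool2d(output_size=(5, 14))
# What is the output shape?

Input shape: (32, 453, 116, 124)
Output shape: (32, 453, 5, 14)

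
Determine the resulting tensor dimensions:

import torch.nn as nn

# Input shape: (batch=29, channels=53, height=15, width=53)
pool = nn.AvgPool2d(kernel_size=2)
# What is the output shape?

Input shape: (29, 53, 15, 53)
Output shape: (29, 53, 7, 26)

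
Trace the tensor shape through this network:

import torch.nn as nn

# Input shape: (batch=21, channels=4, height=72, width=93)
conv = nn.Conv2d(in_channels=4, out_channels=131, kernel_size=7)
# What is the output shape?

Input shape: (21, 4, 72, 93)
Output shape: (21, 131, 66, 87)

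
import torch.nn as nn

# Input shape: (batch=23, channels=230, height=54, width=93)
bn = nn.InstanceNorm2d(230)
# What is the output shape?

Input shape: (23, 230, 54, 93)
Output shape: (23, 230, 54, 93)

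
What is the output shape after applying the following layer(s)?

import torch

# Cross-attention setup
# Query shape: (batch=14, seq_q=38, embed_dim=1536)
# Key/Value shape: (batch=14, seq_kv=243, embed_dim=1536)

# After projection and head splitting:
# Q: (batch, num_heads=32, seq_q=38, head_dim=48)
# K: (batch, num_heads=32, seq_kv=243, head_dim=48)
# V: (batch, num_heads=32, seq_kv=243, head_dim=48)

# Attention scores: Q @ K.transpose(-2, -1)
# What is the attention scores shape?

Input shape: (14, 38, 1536)
Output shape: (14, 32, 38, 243)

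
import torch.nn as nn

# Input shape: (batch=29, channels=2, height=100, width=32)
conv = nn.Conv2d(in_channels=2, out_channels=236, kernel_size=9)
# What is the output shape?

Input shape: (29, 2, 100, 32)
Output shape: (29, 236, 92, 24)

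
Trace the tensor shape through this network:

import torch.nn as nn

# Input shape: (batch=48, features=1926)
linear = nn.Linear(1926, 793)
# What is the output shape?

Input shape: (48, 1926)
Output shape: (48, 793)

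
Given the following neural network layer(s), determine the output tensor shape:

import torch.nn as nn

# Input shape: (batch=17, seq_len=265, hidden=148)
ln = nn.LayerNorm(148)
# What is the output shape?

Input shape: (17, 265, 148)
Output shape: (17, 265, 148)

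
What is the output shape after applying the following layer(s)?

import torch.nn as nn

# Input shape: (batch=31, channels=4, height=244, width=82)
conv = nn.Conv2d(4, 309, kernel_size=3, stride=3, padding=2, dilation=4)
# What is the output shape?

Input shape: (31, 4, 244, 82)
Output shape: (31, 309, 80, 26)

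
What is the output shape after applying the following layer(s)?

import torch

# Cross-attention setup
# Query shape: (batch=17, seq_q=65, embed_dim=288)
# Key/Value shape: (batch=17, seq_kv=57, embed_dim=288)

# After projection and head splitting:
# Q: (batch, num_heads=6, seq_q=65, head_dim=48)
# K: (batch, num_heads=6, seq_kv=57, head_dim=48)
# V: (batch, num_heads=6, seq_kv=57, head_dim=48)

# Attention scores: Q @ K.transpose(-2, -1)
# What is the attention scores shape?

Input shape: (17, 65, 288)
Output shape: (17, 6, 65, 57)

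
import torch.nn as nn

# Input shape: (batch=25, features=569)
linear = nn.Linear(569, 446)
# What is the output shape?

Input shape: (25, 569)
Output shape: (25, 446)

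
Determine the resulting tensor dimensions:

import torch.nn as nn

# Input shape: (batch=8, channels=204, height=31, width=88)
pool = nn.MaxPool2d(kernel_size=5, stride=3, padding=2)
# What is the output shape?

Input shape: (8, 204, 31, 88)
Output shape: (8, 204, 11, 30)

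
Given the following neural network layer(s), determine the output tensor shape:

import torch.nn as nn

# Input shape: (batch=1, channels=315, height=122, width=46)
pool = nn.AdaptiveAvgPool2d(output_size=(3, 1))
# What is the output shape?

Input shape: (1, 315, 122, 46)
Output shape: (1, 315, 3, 1)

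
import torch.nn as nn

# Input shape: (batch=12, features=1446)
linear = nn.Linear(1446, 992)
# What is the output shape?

Input shape: (12, 1446)
Output shape: (12, 992)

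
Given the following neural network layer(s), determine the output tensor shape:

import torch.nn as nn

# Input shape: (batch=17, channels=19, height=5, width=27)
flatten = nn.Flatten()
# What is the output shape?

Input shape: (17, 19, 5, 27)
Output shape: (17, 2565)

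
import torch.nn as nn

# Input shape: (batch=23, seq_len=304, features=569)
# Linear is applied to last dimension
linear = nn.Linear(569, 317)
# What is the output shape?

Input shape: (23, 304, 569)
Output shape: (23, 304, 317)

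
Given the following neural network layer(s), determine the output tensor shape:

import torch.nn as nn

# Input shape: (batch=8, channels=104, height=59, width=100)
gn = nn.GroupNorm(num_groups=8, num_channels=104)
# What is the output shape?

Input shape: (8, 104, 59, 100)
Output shape: (8, 104, 59, 100)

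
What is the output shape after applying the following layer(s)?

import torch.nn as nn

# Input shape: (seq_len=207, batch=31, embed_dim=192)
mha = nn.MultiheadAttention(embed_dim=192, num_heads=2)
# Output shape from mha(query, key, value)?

Input shape: (207, 31, 192)
Output shape: (207, 31, 192)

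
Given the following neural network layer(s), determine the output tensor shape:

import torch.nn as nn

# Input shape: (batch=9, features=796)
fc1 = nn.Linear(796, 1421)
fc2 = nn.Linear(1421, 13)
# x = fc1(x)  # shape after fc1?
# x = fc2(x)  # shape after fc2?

Input shape: (9, 796)
  -> after fc1: (9, 1421)
Output shape: (9, 13)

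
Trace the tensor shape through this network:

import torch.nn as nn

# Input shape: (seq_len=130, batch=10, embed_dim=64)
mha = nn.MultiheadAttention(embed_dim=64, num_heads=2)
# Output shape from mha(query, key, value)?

Input shape: (130, 10, 64)
Output shape: (130, 10, 64)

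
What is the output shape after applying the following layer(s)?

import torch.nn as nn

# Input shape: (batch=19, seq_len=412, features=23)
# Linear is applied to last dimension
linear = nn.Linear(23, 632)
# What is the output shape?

Input shape: (19, 412, 23)
Output shape: (19, 412, 632)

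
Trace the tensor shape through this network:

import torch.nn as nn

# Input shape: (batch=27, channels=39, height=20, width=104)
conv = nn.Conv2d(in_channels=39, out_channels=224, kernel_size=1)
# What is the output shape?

Input shape: (27, 39, 20, 104)
Output shape: (27, 224, 20, 104)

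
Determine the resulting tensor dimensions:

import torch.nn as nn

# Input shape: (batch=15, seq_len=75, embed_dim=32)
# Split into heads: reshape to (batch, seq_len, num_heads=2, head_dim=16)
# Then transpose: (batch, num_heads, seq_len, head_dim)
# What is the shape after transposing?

Input shape: (15, 75, 32)
  -> after reshape: (15, 75, 2, 16)
Output shape: (15, 2, 75, 16)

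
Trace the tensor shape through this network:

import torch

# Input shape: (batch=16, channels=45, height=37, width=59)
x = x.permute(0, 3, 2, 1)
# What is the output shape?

Input shape: (16, 45, 37, 59)
Output shape: (16, 59, 37, 45)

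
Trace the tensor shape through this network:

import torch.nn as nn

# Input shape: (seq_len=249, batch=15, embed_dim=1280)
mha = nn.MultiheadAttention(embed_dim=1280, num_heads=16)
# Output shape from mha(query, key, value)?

Input shape: (249, 15, 1280)
Output shape: (249, 15, 1280)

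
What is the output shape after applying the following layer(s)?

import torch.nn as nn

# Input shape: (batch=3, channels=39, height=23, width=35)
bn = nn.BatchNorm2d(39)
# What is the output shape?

Input shape: (3, 39, 23, 35)
Output shape: (3, 39, 23, 35)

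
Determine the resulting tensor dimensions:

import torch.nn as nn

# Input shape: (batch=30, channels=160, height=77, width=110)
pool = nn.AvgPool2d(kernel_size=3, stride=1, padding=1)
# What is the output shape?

Input shape: (30, 160, 77, 110)
Output shape: (30, 160, 77, 110)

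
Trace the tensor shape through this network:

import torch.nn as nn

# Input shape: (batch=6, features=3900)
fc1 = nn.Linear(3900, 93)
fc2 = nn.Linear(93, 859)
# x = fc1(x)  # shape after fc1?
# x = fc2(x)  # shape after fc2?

Input shape: (6, 3900)
  -> after fc1: (6, 93)
Output shape: (6, 859)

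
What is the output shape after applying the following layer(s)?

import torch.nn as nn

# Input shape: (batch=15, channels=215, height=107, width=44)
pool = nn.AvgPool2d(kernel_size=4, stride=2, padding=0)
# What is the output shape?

Input shape: (15, 215, 107, 44)
Output shape: (15, 215, 52, 21)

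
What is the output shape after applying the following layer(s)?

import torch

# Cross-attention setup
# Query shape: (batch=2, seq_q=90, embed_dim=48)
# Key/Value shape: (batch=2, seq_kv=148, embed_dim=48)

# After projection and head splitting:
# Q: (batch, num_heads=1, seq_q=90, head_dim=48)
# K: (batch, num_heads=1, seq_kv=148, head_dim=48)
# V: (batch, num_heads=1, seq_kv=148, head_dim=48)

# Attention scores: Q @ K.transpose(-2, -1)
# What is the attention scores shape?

Input shape: (2, 90, 48)
Output shape: (2, 1, 90, 148)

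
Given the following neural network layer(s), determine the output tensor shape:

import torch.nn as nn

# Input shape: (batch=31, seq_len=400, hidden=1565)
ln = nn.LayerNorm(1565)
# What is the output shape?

Input shape: (31, 400, 1565)
Output shape: (31, 400, 1565)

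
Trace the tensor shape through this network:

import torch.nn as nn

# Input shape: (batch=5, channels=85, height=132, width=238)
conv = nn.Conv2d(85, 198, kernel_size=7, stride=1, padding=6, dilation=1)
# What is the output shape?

Input shape: (5, 85, 132, 238)
Output shape: (5, 198, 138, 244)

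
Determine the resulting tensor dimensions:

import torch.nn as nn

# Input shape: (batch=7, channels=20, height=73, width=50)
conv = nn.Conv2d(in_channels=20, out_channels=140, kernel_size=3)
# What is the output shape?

Input shape: (7, 20, 73, 50)
Output shape: (7, 140, 71, 48)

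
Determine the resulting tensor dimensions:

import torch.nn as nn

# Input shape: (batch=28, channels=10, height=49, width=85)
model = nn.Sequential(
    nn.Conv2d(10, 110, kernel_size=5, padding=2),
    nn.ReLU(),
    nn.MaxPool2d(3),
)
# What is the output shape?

Input shape: (28, 10, 49, 85)
  -> after Conv2d: (28, 110, 49, 85)
  -> after ReLU: (28, 110, 49, 85)
Output shape: (28, 110, 16, 28)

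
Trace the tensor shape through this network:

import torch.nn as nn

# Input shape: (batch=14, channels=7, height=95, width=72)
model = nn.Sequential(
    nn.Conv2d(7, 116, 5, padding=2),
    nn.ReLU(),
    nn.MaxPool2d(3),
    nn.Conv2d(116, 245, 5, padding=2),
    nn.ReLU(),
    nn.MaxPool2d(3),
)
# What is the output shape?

Input shape: (14, 7, 95, 72)
  -> after first Conv2d: (14, 116, 95, 72)
  -> after first MaxPool2d: (14, 116, 31, 24)
  -> after second Conv2d: (14, 245, 31, 24)
Output shape: (14, 245, 10, 8)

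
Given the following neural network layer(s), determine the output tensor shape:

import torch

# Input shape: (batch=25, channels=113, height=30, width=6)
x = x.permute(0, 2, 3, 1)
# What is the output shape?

Input shape: (25, 113, 30, 6)
Output shape: (25, 30, 6, 113)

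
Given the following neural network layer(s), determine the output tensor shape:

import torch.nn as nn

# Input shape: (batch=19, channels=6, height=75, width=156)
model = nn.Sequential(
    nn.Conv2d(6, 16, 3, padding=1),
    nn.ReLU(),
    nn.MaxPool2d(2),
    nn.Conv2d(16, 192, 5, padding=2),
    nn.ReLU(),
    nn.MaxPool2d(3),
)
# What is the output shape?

Input shape: (19, 6, 75, 156)
  -> after first Conv2d: (19, 16, 75, 156)
  -> after first MaxPool2d: (19, 16, 37, 78)
  -> after second Conv2d: (19, 192, 37, 78)
Output shape: (19, 192, 12, 26)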